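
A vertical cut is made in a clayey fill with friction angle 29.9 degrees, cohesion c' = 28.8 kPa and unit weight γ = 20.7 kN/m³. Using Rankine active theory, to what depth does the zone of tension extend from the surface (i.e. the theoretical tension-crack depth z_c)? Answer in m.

K_a = tan²(45° − 29.9°/2) = 0.3347; √K_a = 0.5785.
The active pressure is zero where K_a γ z = 2c√K_a, so z_c = 2c/(γ√K_a) = 2×28.8/(20.7×0.5785) = 4.810 m.

4.81 m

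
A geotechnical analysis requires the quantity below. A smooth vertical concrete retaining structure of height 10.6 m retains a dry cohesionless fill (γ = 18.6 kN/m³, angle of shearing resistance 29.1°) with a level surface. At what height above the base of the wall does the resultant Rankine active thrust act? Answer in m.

K_a = 0.3456.
The pressure distribution is triangular, so the resultant acts at H/3 above the base = 10.6/3 = 3.533 m.

3.53 m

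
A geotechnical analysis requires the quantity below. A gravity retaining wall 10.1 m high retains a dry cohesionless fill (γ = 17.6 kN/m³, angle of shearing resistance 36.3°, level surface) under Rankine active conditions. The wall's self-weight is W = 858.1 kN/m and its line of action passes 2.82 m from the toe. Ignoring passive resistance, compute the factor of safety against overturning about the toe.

3.12

K_a = tan²(45° − 36.3°/2) = 0.2563.
P_a = ½K_aγH² = 0.5×0.2563×17.6×10.1² = 230.1 kN/m, acting at H/3 = 3.367 m above the base.
Overturning moment M_o = P_a × H/3 = 230.1 × 3.367 = 774.5.
Resisting moment M_r = W × 2.82 = 858.1 × 2.82 = 2420.
FS_overturning = M_r/M_o = 2420/774.5 = 3.124.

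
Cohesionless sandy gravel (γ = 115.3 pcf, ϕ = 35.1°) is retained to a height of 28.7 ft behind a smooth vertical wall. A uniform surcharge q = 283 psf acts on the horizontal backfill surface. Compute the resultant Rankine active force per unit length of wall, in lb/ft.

15000 lb/ft

K_a = tan²(45° − φ/2) = 0.2698.
Soil triangle: ½ K_a γ H² = 0.5×0.2698×115.3×28.7² = 12810 lb/ft.
Surcharge rectangle: K_a q H = 0.2698×283×28.7 = 2192 lb/ft.
Total = 12810 + 2192 = 15010 lb/ft.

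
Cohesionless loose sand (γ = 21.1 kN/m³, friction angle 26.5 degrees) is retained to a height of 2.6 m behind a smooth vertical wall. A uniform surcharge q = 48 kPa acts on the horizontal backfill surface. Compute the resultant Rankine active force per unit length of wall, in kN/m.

75.1 kN/m

K_a = tan²(45° − φ/2) = 0.3829.
Soil triangle: ½ K_a γ H² = 0.5×0.3829×21.1×2.6² = 27.31 kN/m.
Surcharge rectangle: K_a q H = 0.3829×48×2.6 = 47.79 kN/m.
Total = 27.31 + 47.79 = 75.10 kN/m.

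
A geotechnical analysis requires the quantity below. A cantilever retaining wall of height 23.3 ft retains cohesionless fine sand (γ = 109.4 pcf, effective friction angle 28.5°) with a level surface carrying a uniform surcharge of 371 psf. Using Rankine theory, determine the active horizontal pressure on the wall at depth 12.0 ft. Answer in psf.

K_a = (1 − sin φ)/(1 + sin φ) = 0.3540.
σ_v = γz + q = 109.4 × 12.0 + 371 = 1684 psf.
σ_h = K_a σ_v = 0.3540 × 1684 = 596.0 psf.

596 psf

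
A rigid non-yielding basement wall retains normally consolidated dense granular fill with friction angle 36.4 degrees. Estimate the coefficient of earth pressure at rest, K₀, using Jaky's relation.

K₀ = 1 − sin φ' = 1 − sin 36.4° = 0.4066.

0.407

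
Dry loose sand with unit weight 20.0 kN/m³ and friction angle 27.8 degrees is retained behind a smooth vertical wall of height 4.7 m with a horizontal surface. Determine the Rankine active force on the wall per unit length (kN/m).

80.4 kN/m

K_a = tan²(45° − φ/2) = 0.3639.
P_a = ½ K_a γ H² = 0.5 × 0.3639 × 20.0 × 4.7² = 80.38 kN/m.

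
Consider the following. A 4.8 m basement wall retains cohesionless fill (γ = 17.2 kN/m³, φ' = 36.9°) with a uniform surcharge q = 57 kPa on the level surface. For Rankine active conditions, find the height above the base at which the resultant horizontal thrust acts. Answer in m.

2.06 m

K_a = 0.2497.
Triangular part P₁ = ½K_aγH² = 49.47 at H/3 = 1.600 m; rectangular part P₂ = K_a q H = 68.31 at H/2 = 2.400 m.
ȳ = (P₁·1.600 + P₂·2.400)/(P₁+P₂) = 2.064 m.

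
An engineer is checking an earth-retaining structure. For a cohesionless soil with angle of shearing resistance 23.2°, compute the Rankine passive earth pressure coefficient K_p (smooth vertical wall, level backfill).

2.30

K_p = (1 + sin φ)/(1 − sin φ) = tan²(45° + 23.2°/2) = 2.300.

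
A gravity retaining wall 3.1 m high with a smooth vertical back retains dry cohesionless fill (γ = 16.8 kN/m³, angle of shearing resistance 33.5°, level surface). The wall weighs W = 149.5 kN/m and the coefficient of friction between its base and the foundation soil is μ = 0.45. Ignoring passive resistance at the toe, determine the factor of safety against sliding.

2.89

K_a = tan²(45° − 33.5°/2) = 0.2887.
P_a = ½K_aγH² = 0.5×0.2887×16.8×3.1² = 23.31 kN/m, acting at H/3 = 1.033 m above the base.
FS_sliding = μW / P_a = 0.45×149.5 / 23.31 = 2.887.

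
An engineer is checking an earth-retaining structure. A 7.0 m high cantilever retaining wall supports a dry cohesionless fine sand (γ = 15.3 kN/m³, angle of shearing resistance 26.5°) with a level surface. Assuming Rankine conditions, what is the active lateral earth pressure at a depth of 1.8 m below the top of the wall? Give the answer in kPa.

K_a = (1 − sin φ)/(1 + sin φ) = 0.3829.
σ_h = K_a γ z = 0.3829 × 15.3 × 1.8 = 10.55 kPa.

10.5 kPa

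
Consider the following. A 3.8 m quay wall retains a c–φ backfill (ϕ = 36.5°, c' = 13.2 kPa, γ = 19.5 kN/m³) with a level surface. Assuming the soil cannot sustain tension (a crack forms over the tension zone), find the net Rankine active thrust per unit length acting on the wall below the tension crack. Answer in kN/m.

K_a = 0.2541; √K_a = 0.5040.
Tension-crack depth z_c = 2c/(γ√K_a) = 2×13.2/(19.5×0.5040) = 2.686 m.
σ_a at base = K_a γ H − 2c√K_a = 0.2541×19.5×3.8 − 2×13.2×0.5040 = 5.519 kPa.
P_a = ½ × 5.519 × (H − z_c) = 0.5×5.519×1.114 = 3.074 kN/m.

3.07 kN/m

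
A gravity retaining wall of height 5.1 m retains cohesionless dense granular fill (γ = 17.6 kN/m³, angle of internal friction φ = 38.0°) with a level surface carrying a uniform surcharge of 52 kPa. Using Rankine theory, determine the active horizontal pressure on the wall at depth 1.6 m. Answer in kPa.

19.1 kPa

K_a = (1 − sin φ)/(1 + sin φ) = 0.2379.
σ_v = γz + q = 17.6 × 1.6 + 52 = 80.16 kPa.
σ_h = K_a σ_v = 0.2379 × 80.16 = 19.07 kPa.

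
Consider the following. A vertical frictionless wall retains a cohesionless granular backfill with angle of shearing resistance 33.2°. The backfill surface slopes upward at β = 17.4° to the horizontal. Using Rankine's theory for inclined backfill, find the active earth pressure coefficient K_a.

0.335

K_a = cos β · (cos β − √(cos²β − cos²φ)) / (cos β + √(cos²β − cos²φ)).
cos β = 0.9542, cos φ = 0.8368, √(cos²β − cos²φ) = 0.4587.
K_a = 0.9542 × (0.9542 − 0.4587)/(0.9542 + 0.4587) = 0.3347.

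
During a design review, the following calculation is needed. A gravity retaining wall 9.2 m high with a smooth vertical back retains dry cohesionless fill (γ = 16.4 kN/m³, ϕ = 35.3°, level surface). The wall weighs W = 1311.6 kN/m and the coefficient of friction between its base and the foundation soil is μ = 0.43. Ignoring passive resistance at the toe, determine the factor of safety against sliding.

3.04

K_a = tan²(45° − 35.3°/2) = 0.2675.
P_a = ½K_aγH² = 0.5×0.2675×16.4×9.2² = 185.7 kN/m, acting at H/3 = 3.067 m above the base.
FS_sliding = μW / P_a = 0.43×1311.6 / 185.7 = 3.037.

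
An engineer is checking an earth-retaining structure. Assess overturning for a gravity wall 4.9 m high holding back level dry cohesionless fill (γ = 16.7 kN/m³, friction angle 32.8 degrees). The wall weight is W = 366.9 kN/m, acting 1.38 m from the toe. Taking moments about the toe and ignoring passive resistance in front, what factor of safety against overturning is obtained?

K_a = tan²(45° − 32.8°/2) = 0.2973.
P_a = ½K_aγH² = 0.5×0.2973×16.7×4.9² = 59.60 kN/m, acting at H/3 = 1.633 m above the base.
Overturning moment M_o = P_a × H/3 = 59.60 × 1.633 = 97.34.
Resisting moment M_r = W × 1.38 = 366.9 × 1.38 = 506.3.
FS_overturning = M_r/M_o = 506.3/97.34 = 5.202.

5.20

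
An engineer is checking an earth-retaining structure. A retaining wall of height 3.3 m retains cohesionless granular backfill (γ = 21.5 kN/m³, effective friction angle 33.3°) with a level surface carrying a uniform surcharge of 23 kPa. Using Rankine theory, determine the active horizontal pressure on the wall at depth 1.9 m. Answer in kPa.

K_a = (1 − sin φ)/(1 + sin φ) = 0.2911.
σ_v = γz + q = 21.5 × 1.9 + 23 = 63.85 kPa.
σ_h = K_a σ_v = 0.2911 × 63.85 = 18.59 kPa.

18.6 kPa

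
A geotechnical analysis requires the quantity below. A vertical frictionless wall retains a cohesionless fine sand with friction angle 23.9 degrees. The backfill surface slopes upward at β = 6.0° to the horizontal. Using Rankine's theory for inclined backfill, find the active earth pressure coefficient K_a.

K_a = cos β · (cos β − √(cos²β − cos²φ)) / (cos β + √(cos²β − cos²φ)).
cos β = 0.9945, cos φ = 0.9143, √(cos²β − cos²φ) = 0.3914.
K_a = 0.9945 × (0.9945 − 0.3914)/(0.9945 + 0.3914) = 0.4328.

0.433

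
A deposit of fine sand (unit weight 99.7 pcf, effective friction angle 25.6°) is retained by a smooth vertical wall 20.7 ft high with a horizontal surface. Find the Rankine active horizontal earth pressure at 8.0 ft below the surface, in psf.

316 psf

K_a = (1 − sin φ)/(1 + sin φ) = 0.3966.
σ_h = K_a γ z = 0.3966 × 99.7 × 8.0 = 316.3 psf.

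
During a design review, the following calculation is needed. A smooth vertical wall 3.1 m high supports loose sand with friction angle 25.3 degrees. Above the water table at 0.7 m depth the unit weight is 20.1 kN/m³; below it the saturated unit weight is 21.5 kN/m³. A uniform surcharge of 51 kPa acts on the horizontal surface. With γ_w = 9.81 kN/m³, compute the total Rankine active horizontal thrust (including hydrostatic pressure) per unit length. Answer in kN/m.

K_a = tan²(45° − φ/2) = 0.4012.
γ' = 21.5 − 9.81 = 11.69 kN/m³. h₂ = H − d_w = 2.4 m.
σ'_h: at surface K_a·q = 20.46; at WT K_a(q+γd_w) = 26.11; at base K_a(q+γd_w+γ'h₂) = 37.36 kPa.
P₁ = ½(20.46+26.11)×0.7 = 16.30; P₂ = ½(26.11+37.36)×2.4 = 76.16; P_w = ½γ_w h₂² = 28.25.
Total = 16.30+76.16+28.25 = 120.7 kN/m.

121 kN/m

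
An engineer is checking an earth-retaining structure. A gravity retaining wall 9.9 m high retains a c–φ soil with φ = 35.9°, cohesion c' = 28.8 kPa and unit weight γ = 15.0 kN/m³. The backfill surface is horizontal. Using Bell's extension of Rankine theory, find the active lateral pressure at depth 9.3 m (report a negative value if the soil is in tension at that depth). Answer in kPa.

6.96 kPa

K_a = (1 − sin φ)/(1 + sin φ) = 0.2607.
σ_a = K_a γ z − 2c√K_a = 0.2607×15.0×9.3 − 2×28.8×0.5106 = 6.961 kPa.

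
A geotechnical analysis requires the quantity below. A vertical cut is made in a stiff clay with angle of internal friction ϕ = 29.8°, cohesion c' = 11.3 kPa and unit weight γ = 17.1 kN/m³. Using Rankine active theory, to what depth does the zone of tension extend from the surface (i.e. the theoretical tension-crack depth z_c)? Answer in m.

2.28 m

K_a = tan²(45° − 29.8°/2) = 0.3360; √K_a = 0.5797.
The active pressure is zero where K_a γ z = 2c√K_a, so z_c = 2c/(γ√K_a) = 2×11.3/(17.1×0.5797) = 2.280 m.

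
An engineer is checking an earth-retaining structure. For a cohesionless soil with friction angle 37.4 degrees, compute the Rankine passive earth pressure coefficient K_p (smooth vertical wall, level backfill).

4.09

K_p = (1 + sin φ)/(1 − sin φ) = tan²(45° + 37.4°/2) = 4.094.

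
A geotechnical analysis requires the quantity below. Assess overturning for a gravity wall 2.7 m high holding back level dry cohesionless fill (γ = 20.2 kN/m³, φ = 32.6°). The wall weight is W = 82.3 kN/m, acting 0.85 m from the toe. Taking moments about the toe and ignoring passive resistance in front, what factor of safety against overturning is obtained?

K_a = tan²(45° − 32.6°/2) = 0.2997.
P_a = ½K_aγH² = 0.5×0.2997×20.2×2.7² = 22.07 kN/m, acting at H/3 = 0.9000 m above the base.
Overturning moment M_o = P_a × H/3 = 22.07 × 0.9000 = 19.86.
Resisting moment M_r = W × 0.85 = 82.3 × 0.85 = 69.95.
FS_overturning = M_r/M_o = 69.95/19.86 = 3.522.

3.52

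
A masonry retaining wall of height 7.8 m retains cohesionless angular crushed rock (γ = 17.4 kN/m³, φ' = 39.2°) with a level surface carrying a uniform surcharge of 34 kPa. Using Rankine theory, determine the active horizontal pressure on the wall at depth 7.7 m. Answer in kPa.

37.9 kPa

K_a = (1 − sin φ)/(1 + sin φ) = 0.2255.
σ_v = γz + q = 17.4 × 7.7 + 34 = 168.0 kPa.
σ_h = K_a σ_v = 0.2255 × 168.0 = 37.87 kPa.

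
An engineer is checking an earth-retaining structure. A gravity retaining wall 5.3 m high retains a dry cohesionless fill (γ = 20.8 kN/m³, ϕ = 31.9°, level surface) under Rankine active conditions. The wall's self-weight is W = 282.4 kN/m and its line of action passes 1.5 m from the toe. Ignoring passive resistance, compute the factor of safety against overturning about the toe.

2.66

K_a = tan²(45° − 31.9°/2) = 0.3085.
P_a = ½K_aγH² = 0.5×0.3085×20.8×5.3² = 90.13 kN/m, acting at H/3 = 1.767 m above the base.
Overturning moment M_o = P_a × H/3 = 90.13 × 1.767 = 159.2.
Resisting moment M_r = W × 1.5 = 282.4 × 1.5 = 423.6.
FS_overturning = M_r/M_o = 423.6/159.2 = 2.660.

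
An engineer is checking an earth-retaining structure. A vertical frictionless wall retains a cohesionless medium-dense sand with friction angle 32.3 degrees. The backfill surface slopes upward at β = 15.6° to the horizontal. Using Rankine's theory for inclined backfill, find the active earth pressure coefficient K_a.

K_a = cos β · (cos β − √(cos²β − cos²φ)) / (cos β + √(cos²β − cos²φ)).
cos β = 0.9632, cos φ = 0.8453, √(cos²β − cos²φ) = 0.4618.
K_a = 0.9632 × (0.9632 − 0.4618)/(0.9632 + 0.4618) = 0.3389.

0.339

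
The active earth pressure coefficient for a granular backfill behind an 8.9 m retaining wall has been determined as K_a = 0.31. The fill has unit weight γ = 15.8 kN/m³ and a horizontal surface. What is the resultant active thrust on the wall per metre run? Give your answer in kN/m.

194 kN/m

P = ½ K_a γ H² = 0.5 × 0.31 × 15.8 × 8.9² = 194.0 kN/m.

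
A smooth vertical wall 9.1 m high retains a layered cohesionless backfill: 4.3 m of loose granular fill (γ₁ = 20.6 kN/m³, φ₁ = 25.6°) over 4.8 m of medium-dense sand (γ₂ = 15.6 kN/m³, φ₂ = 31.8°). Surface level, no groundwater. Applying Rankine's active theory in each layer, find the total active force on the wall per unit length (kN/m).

263 kN/m

K_a1 = tan²(45°−25.6°/2) = 0.3966; K_a2 = tan²(45°−31.8°/2) = 0.3098.
Layer 1: σ at base = K_a1 γ₁ h₁ = 35.13 kPa; P₁ = ½×35.13×4.3 = 75.52.
Layer 2: σ_v at top = γ₁h₁ = 88.58; σ_h top = K_a2×88.58 = 27.44; σ_h base = K_a2×(88.58+15.6×4.8) = 50.64.
P₂ = ½(27.44+50.64)×4.8 = 187.4. Total P_a = 75.52+187.4 = 262.9 kN/m.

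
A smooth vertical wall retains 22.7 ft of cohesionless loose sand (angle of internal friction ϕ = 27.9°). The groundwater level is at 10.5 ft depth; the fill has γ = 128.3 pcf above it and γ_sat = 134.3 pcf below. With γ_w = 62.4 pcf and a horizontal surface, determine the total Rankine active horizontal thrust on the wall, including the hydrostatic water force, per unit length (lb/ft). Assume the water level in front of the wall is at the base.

K_a = tan²(45° − φ/2) = 0.3625.
γ' = 134.3 − 62.4 = 71.90 pcf. Depth below WT = 12.2 ft.
σ'_h at WT = K_a γ d_w = 488.3 psf; at base = 488.3 + K_a γ' × 12.2 = 806.2 psf.
P₁ (0–10.5 ft) = ½×488.3×10.5 = 2564. P₂ (10.5–22.7 ft) = ½(488.3+806.2)×12.2 = 7897.
P_w = ½ γ_w h₂² = 0.5×62.4×12.2² = 4644. Total = 2564+7897+4644 = 15100 lb/ft.

15100 lb/ft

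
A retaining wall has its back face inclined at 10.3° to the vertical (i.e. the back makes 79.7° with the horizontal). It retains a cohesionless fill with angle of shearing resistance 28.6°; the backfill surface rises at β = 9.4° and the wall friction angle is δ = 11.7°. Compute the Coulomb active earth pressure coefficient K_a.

0.459

K_a = sin²(α+φ) / [sin²α · sin(α−δ) · (1 + √{sin(φ+δ)sin(φ−β) / (sin(α−δ)sin(α+β))})²].
With α = 79.7°, φ = 28.6°, δ = 11.7°, β = 9.4°: K_a = 0.4591.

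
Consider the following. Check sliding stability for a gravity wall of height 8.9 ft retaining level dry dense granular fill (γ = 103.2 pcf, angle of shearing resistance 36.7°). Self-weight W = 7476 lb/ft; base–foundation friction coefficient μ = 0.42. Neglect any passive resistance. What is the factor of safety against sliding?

K_a = tan²(45° − 36.7°/2) = 0.2519.
P_a = ½K_aγH² = 0.5×0.2519×103.2×8.9² = 1029 lb/ft, acting at H/3 = 2.967 ft above the base.
FS_sliding = μW / P_a = 0.42×7476 / 1029 = 3.050.

3.05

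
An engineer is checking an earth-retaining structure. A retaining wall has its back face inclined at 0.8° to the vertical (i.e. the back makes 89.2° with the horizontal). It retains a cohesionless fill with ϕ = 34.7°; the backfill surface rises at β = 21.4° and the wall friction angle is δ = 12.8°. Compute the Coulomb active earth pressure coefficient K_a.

0.346

K_a = sin²(α+φ) / [sin²α · sin(α−δ) · (1 + √{sin(φ+δ)sin(φ−β) / (sin(α−δ)sin(α+β))})²].
With α = 89.2°, φ = 34.7°, δ = 12.8°, β = 21.4°: K_a = 0.3458.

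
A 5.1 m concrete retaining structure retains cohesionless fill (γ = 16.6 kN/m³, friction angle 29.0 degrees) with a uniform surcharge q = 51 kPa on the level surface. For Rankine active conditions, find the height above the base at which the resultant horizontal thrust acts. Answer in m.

2.16 m

K_a = 0.3470.
Triangular part P₁ = ½K_aγH² = 74.91 at H/3 = 1.700 m; rectangular part P₂ = K_a q H = 90.25 at H/2 = 2.550 m.
ȳ = (P₁·1.700 + P₂·2.550)/(P₁+P₂) = 2.164 m.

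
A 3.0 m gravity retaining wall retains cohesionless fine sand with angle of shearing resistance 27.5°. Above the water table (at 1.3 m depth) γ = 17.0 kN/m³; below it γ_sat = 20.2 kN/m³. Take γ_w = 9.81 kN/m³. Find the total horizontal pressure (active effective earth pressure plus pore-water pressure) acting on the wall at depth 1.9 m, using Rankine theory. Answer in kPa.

16.3 kPa

K_a = (1 − sin φ)/(1 + sin φ) = 0.3682.
γ' = 20.2 − 9.81 = 10.39 kN/m³.
Effective vertical stress at 1.9 m: σ'_v = 17.0×1.3 + 10.39×0.600 = 28.33 kPa.
σ'_h = K_a σ'_v = 0.3682 × 28.33 = 10.43 kPa; u = γ_w × 0.600 = 5.886 kPa.
Total σ_h = 10.43 + 5.886 = 16.32 kPa.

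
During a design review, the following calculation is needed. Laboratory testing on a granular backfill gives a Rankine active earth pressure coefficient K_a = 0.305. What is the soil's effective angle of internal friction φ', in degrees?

K_a = tan²(45° − φ/2) ⇒ 45° − φ/2 = arctan(√0.305) = 28.91°.
φ = 2(45° − 28.91°) = 32.18°.

32.2°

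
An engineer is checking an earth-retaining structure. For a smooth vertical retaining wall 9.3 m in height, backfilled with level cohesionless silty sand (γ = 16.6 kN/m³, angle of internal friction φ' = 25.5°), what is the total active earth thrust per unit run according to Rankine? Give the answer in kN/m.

286 kN/m

K_a = tan²(45° − φ/2) = 0.3981.
P_a = ½ K_a γ H² = 0.5 × 0.3981 × 16.6 × 9.3² = 285.8 kN/m.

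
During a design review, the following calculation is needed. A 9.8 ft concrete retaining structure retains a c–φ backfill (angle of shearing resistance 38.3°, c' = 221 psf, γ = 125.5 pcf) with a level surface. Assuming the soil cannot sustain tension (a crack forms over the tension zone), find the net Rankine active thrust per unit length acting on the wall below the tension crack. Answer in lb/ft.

K_a = 0.2347; √K_a = 0.4845.
Tension-crack depth z_c = 2c/(γ√K_a) = 2×221/(125.5×0.4845) = 7.269 ft.
σ_a at base = K_a γ H − 2c√K_a = 0.2347×125.5×9.8 − 2×221×0.4845 = 74.55 psf.
P_a = ½ × 74.55 × (H − z_c) = 0.5×74.55×2.531 = 94.34 lb/ft.

94.3 lb/ft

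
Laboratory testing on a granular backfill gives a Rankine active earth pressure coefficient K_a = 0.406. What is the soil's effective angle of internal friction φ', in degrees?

25.0°

K_a = tan²(45° − φ/2) ⇒ 45° − φ/2 = arctan(√0.406) = 32.50°.
φ = 2(45° − 32.50°) = 24.99°.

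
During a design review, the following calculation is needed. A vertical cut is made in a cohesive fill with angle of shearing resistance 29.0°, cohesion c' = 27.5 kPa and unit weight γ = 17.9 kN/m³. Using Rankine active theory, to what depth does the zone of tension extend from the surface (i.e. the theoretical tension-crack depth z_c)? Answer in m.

K_a = tan²(45° − 29.0°/2) = 0.3470; √K_a = 0.5890.
The active pressure is zero where K_a γ z = 2c√K_a, so z_c = 2c/(γ√K_a) = 2×27.5/(17.9×0.5890) = 5.216 m.

5.22 m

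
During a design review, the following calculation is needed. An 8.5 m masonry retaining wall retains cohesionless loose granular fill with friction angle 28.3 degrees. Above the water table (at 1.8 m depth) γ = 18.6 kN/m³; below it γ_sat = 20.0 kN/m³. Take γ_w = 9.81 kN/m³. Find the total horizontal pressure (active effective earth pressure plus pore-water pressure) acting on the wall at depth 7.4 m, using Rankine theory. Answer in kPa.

87.2 kPa

K_a = (1 − sin φ)/(1 + sin φ) = 0.3568.
γ' = 20.0 − 9.81 = 10.19 kN/m³.
Effective vertical stress at 7.4 m: σ'_v = 18.6×1.8 + 10.19×5.60 = 90.54 kPa.
σ'_h = K_a σ'_v = 0.3568 × 90.54 = 32.30 kPa; u = γ_w × 5.60 = 54.94 kPa.
Total σ_h = 32.30 + 54.94 = 87.24 kPa.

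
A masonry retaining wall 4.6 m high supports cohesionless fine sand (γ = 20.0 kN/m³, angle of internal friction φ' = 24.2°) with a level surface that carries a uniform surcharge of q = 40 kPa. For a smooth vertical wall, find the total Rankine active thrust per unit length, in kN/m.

166 kN/m

K_a = tan²(45° − φ/2) = 0.4185.
Soil triangle: ½ K_a γ H² = 0.5×0.4185×20.0×4.6² = 88.56 kN/m.
Surcharge rectangle: K_a q H = 0.4185×40×4.6 = 77.01 kN/m.
Total = 88.56 + 77.01 = 165.6 kN/m.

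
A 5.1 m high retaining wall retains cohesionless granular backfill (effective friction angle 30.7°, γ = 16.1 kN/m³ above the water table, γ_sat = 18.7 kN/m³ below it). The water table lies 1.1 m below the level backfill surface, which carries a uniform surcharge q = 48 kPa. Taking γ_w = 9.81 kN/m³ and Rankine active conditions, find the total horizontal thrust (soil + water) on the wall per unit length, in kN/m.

207 kN/m

K_a = tan²(45° − φ/2) = 0.3240.
γ' = 18.7 − 9.81 = 8.890 kN/m³. h₂ = H − d_w = 4.0 m.
σ'_h: at surface K_a·q = 15.55; at WT K_a(q+γd_w) = 21.29; at base K_a(q+γd_w+γ'h₂) = 32.81 kPa.
P₁ = ½(15.55+21.29)×1.1 = 20.26; P₂ = ½(21.29+32.81)×4.0 = 108.2; P_w = ½γ_w h₂² = 78.48.
Total = 20.26+108.2+78.48 = 207.0 kN/m.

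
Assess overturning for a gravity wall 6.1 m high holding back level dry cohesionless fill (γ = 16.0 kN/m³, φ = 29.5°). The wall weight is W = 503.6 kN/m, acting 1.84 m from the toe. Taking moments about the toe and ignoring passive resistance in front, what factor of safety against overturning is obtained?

4.50

K_a = tan²(45° − 29.5°/2) = 0.3401.
P_a = ½K_aγH² = 0.5×0.3401×16.0×6.1² = 101.2 kN/m, acting at H/3 = 2.033 m above the base.
Overturning moment M_o = P_a × H/3 = 101.2 × 2.033 = 205.9.
Resisting moment M_r = W × 1.84 = 503.6 × 1.84 = 926.6.
FS_overturning = M_r/M_o = 926.6/205.9 = 4.501.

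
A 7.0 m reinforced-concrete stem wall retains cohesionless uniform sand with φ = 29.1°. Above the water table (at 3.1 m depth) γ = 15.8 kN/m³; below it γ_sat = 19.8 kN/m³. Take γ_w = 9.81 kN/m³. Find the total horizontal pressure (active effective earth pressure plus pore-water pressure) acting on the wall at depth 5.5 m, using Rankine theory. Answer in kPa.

K_a = (1 − sin φ)/(1 + sin φ) = 0.3456.
γ' = 19.8 − 9.81 = 9.990 kN/m³.
Effective vertical stress at 5.5 m: σ'_v = 15.8×3.1 + 9.990×2.40 = 72.96 kPa.
σ'_h = K_a σ'_v = 0.3456 × 72.96 = 25.21 kPa; u = γ_w × 2.40 = 23.54 kPa.
Total σ_h = 25.21 + 23.54 = 48.76 kPa.

48.8 kPa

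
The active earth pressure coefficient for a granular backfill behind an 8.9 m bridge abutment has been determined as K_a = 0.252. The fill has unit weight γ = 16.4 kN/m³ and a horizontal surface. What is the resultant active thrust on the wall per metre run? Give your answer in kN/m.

164 kN/m

P = ½ K_a γ H² = 0.5 × 0.252 × 16.4 × 8.9² = 163.7 kN/m.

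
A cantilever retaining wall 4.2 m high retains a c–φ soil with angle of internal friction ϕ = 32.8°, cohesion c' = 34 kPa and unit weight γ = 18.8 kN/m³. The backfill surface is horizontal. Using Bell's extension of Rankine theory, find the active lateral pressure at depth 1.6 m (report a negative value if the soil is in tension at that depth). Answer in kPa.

-28.1 kPa

K_a = (1 − sin φ)/(1 + sin φ) = 0.2973.
σ_a = K_a γ z − 2c√K_a = 0.2973×18.8×1.6 − 2×34×0.5452 = -28.13 kPa.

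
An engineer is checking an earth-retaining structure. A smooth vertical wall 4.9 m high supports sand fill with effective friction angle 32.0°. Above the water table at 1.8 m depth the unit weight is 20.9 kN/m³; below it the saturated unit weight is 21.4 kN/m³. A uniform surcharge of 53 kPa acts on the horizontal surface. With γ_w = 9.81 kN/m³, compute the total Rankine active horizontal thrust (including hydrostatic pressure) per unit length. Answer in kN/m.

190 kN/m

K_a = tan²(45° − φ/2) = 0.3073.
γ' = 21.4 − 9.81 = 11.59 kN/m³. h₂ = H − d_w = 3.1 m.
σ'_h: at surface K_a·q = 16.28; at WT K_a(q+γd_w) = 27.84; at base K_a(q+γd_w+γ'h₂) = 38.88 kPa.
P₁ = ½(16.28+27.84)×1.8 = 39.72; P₂ = ½(27.84+38.88)×3.1 = 103.4; P_w = ½γ_w h₂² = 47.14.
Total = 39.72+103.4+47.14 = 190.3 kN/m.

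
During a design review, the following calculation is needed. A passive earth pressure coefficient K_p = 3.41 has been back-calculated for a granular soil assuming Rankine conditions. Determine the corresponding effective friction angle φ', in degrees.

K_p = (1+sin φ)/(1−sin φ) ⇒ sin φ = (K_p − 1)/(K_p + 1) = 0.5465.
φ = arcsin(0.5465) = 33.13°.

33.1°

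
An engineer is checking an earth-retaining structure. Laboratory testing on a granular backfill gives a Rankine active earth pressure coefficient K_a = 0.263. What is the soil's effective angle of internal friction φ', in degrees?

K_a = tan²(45° − φ/2) ⇒ 45° − φ/2 = arctan(√0.263) = 27.15°.
φ = 2(45° − 27.15°) = 35.70°.

35.7°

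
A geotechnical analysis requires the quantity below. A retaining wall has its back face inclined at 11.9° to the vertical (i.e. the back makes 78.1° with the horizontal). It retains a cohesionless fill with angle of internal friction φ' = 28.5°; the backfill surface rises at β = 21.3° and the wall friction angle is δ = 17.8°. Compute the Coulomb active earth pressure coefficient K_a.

0.629

K_a = sin²(α+φ) / [sin²α · sin(α−δ) · (1 + √{sin(φ+δ)sin(φ−β) / (sin(α−δ)sin(α+β))})²].
With α = 78.1°, φ = 28.5°, δ = 17.8°, β = 21.3°: K_a = 0.6288.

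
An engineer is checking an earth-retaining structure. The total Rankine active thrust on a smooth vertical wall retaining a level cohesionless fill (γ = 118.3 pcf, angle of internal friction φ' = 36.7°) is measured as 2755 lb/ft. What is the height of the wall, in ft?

13.6 ft

K_a = 0.2519. P_a = ½ K_a γ H² ⇒ H = √(2P_a/(K_a γ)).
H = √(2×2755/(0.2519×118.3)) = 13.60 ft.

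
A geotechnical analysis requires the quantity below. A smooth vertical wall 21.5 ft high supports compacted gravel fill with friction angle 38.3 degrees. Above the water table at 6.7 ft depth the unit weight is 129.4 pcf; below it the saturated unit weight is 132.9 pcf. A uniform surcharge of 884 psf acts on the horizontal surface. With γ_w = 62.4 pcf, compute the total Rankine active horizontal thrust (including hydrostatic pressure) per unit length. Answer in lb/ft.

16800 lb/ft

K_a = tan²(45° − φ/2) = 0.2347.
γ' = 132.9 − 62.4 = 70.50 pcf. h₂ = H − d_w = 14.8 ft.
σ'_h: at surface K_a·q = 207.5; at WT K_a(q+γd_w) = 411.0; at base K_a(q+γd_w+γ'h₂) = 655.9 psf.
P₁ = ½(207.5+411.0)×6.7 = 2072; P₂ = ½(411.0+655.9)×14.8 = 7896; P_w = ½γ_w h₂² = 6834.
Total = 2072+7896+6834 = 16800 lb/ft.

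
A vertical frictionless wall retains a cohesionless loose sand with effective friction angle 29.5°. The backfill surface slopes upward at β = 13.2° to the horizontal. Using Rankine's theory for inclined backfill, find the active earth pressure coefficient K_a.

0.371

K_a = cos β · (cos β − √(cos²β − cos²φ)) / (cos β + √(cos²β − cos²φ)).
cos β = 0.9736, cos φ = 0.8704, √(cos²β − cos²φ) = 0.4363.
K_a = 0.9736 × (0.9736 − 0.4363)/(0.9736 + 0.4363) = 0.3710.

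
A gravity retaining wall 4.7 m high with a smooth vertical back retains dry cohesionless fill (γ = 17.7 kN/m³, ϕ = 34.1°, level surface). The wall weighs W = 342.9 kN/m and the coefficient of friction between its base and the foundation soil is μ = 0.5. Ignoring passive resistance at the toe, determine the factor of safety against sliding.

K_a = tan²(45° − 34.1°/2) = 0.2815.
P_a = ½K_aγH² = 0.5×0.2815×17.7×4.7² = 55.04 kN/m, acting at H/3 = 1.567 m above the base.
FS_sliding = μW / P_a = 0.5×342.9 / 55.04 = 3.115.

3.12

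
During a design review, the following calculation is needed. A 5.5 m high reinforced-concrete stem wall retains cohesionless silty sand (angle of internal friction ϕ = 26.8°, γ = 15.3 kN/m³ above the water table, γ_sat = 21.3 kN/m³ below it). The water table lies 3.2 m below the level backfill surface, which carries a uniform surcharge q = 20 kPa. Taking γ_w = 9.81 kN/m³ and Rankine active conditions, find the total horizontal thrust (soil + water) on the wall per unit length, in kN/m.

K_a = tan²(45° − φ/2) = 0.3785.
γ' = 21.3 − 9.81 = 11.49 kN/m³. h₂ = H − d_w = 2.3 m.
σ'_h: at surface K_a·q = 7.570; at WT K_a(q+γd_w) = 26.10; at base K_a(q+γd_w+γ'h₂) = 36.10 kPa.
P₁ = ½(7.570+26.10)×3.2 = 53.87; P₂ = ½(26.10+36.10)×2.3 = 71.53; P_w = ½γ_w h₂² = 25.95.
Total = 53.87+71.53+25.95 = 151.3 kN/m.

151 kN/m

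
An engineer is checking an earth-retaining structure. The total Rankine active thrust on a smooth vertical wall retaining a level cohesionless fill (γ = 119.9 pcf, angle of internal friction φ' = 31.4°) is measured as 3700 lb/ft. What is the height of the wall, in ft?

K_a = 0.3149. P_a = ½ K_a γ H² ⇒ H = √(2P_a/(K_a γ)).
H = √(2×3700/(0.3149×119.9)) = 14.00 ft.

14.0 ft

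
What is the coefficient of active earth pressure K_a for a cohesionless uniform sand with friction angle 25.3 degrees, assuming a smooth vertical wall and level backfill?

K_a = tan²(45° − φ/2) = tan²(32.35°) = 0.4012.

0.401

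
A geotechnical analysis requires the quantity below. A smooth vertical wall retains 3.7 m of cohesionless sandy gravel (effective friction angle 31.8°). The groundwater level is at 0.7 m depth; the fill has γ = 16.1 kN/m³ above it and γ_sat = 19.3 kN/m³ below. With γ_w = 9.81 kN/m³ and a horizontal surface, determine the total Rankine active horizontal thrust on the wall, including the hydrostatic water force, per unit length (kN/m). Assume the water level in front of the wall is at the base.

69.1 kN/m

K_a = tan²(45° − φ/2) = 0.3098.
γ' = 19.3 − 9.81 = 9.490 kN/m³. Depth below WT = 3.0 m.
σ'_h at WT = K_a γ d_w = 3.491 kPa; at base = 3.491 + K_a γ' × 3.0 = 12.31 kPa.
P₁ (0–0.7 m) = ½×3.491×0.7 = 1.222. P₂ (0.7–3.7 m) = ½(3.491+12.31)×3.0 = 23.70.
P_w = ½ γ_w h₂² = 0.5×9.81×3.0² = 44.14. Total = 1.222+23.70+44.14 = 69.07 kN/m.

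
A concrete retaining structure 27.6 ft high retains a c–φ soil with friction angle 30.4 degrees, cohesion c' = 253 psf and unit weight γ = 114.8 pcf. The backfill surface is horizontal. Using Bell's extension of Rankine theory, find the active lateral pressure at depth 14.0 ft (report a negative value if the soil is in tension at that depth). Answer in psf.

237 psf

K_a = (1 − sin φ)/(1 + sin φ) = 0.3280.
σ_a = K_a γ z − 2c√K_a = 0.3280×114.8×14.0 − 2×253×0.5727 = 237.4 psf.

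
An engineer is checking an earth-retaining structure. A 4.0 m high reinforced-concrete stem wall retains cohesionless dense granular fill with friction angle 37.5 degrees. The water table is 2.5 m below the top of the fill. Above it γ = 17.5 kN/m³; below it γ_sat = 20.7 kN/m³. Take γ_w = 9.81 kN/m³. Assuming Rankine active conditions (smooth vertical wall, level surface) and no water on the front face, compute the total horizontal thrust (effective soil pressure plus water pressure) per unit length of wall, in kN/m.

43.3 kN/m

K_a = tan²(45° − φ/2) = 0.2432.
γ' = 20.7 − 9.81 = 10.89 kN/m³. Depth below WT = 1.5 m.
σ'_h at WT = K_a γ d_w = 10.64 kPa; at base = 10.64 + K_a γ' × 1.5 = 14.61 kPa.
P₁ (0–2.5 m) = ½×10.64×2.5 = 13.30. P₂ (2.5–4.0 m) = ½(10.64+14.61)×1.5 = 18.94.
P_w = ½ γ_w h₂² = 0.5×9.81×1.5² = 11.04. Total = 13.30+18.94+11.04 = 43.27 kN/m.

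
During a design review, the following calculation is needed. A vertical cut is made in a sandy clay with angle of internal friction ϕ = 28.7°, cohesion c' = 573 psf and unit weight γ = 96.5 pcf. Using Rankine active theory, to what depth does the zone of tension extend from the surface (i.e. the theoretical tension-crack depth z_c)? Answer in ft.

K_a = tan²(45° − 28.7°/2) = 0.3511; √K_a = 0.5926.
The active pressure is zero where K_a γ z = 2c√K_a, so z_c = 2c/(γ√K_a) = 2×573/(96.5×0.5926) = 20.04 ft.

20.0 ft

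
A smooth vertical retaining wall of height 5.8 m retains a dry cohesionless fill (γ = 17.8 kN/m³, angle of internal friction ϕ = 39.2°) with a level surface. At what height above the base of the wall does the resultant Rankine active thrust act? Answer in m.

K_a = 0.2255.
The pressure distribution is triangular, so the resultant acts at H/3 above the base = 5.8/3 = 1.933 m.

1.93 m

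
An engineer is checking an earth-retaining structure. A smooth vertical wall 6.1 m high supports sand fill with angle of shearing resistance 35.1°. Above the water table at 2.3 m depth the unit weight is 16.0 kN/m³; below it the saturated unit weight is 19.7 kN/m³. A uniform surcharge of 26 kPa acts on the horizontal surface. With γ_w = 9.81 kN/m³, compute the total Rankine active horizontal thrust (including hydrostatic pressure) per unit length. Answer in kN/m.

K_a = tan²(45° − φ/2) = 0.2698.
γ' = 19.7 − 9.81 = 9.890 kN/m³. h₂ = H − d_w = 3.8 m.
σ'_h: at surface K_a·q = 7.016; at WT K_a(q+γd_w) = 16.95; at base K_a(q+γd_w+γ'h₂) = 27.09 kPa.
P₁ = ½(7.016+16.95)×2.3 = 27.56; P₂ = ½(16.95+27.09)×3.8 = 83.66; P_w = ½γ_w h₂² = 70.83.
Total = 27.56+83.66+70.83 = 182.0 kN/m.

182 kN/m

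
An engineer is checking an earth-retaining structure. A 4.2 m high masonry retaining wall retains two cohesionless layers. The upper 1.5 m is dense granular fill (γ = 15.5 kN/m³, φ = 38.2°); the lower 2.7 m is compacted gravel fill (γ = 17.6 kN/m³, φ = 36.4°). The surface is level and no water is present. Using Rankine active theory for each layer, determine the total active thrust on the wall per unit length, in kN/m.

36.5 kN/m

K_a1 = tan²(45°−38.2°/2) = 0.2358; K_a2 = tan²(45°−36.4°/2) = 0.2552.
Layer 1: σ at base = K_a1 γ₁ h₁ = 5.482 kPa; P₁ = ½×5.482×1.5 = 4.111.
Layer 2: σ_v at top = γ₁h₁ = 23.25; σ_h top = K_a2×23.25 = 5.933; σ_h base = K_a2×(23.25+17.6×2.7) = 18.06.
P₂ = ½(5.933+18.06)×2.7 = 32.39. Total P_a = 4.111+32.39 = 36.50 kN/m.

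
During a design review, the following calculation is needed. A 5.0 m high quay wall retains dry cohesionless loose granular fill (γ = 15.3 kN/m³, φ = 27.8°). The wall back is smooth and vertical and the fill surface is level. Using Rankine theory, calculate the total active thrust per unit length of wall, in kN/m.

K_a = tan²(45° − φ/2) = 0.3639.
P_a = ½ K_a γ H² = 0.5 × 0.3639 × 15.3 × 5.0² = 69.60 kN/m.

69.6 kN/m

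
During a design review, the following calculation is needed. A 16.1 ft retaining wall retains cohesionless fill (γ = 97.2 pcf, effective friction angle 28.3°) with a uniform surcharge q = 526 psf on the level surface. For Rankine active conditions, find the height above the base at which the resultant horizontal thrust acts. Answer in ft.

K_a = 0.3568.
Triangular part P₁ = ½K_aγH² = 4494 at H/3 = 5.367 ft; rectangular part P₂ = K_a q H = 3021 at H/2 = 8.050 ft.
ȳ = (P₁·5.367 + P₂·8.050)/(P₁+P₂) = 6.445 ft.

6.45 ft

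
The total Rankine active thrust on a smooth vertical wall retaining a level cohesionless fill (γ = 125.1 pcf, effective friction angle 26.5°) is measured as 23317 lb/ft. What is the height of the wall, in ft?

K_a = 0.3829. P_a = ½ K_a γ H² ⇒ H = √(2P_a/(K_a γ)).
H = √(2×23317/(0.3829×125.1)) = 31.20 ft.

31.2 ft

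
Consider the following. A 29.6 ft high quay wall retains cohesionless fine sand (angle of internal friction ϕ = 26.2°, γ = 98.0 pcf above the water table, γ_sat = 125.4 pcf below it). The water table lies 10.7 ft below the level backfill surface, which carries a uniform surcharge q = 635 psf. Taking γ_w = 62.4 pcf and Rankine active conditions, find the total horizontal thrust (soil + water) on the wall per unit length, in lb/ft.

K_a = tan²(45° − φ/2) = 0.3874.
γ' = 125.4 − 62.4 = 63.00 pcf. h₂ = H − d_w = 18.9 ft.
σ'_h: at surface K_a·q = 246.0; at WT K_a(q+γd_w) = 652.3; at base K_a(q+γd_w+γ'h₂) = 1114 psf.
P₁ = ½(246.0+652.3)×10.7 = 4806; P₂ = ½(652.3+1114)×18.9 = 16690; P_w = ½γ_w h₂² = 11140.
Total = 4806+16690+11140 = 32640 lb/ft.

32600 lb/ft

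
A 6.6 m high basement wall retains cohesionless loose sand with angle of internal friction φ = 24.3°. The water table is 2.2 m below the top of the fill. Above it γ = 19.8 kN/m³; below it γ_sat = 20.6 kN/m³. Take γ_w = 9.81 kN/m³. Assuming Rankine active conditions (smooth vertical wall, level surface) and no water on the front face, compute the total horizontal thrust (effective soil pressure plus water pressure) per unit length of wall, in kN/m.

238 kN/m

K_a = tan²(45° − φ/2) = 0.4169.
γ' = 20.6 − 9.81 = 10.79 kN/m³. Depth below WT = 4.4 m.
σ'_h at WT = K_a γ d_w = 18.16 kPa; at base = 18.16 + K_a γ' × 4.4 = 37.95 kPa.
P₁ (0–2.2 m) = ½×18.16×2.2 = 19.98. P₂ (2.2–6.6 m) = ½(18.16+37.95)×4.4 = 123.5.
P_w = ½ γ_w h₂² = 0.5×9.81×4.4² = 94.96. Total = 19.98+123.5+94.96 = 238.4 kN/m.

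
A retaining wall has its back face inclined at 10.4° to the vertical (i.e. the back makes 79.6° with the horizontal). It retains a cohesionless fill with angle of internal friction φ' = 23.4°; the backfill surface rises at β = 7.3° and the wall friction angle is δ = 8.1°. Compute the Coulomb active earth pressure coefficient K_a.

K_a = sin²(α+φ) / [sin²α · sin(α−δ) · (1 + √{sin(φ+δ)sin(φ−β) / (sin(α−δ)sin(α+β))})²].
With α = 79.6°, φ = 23.4°, δ = 8.1°, β = 7.3°: K_a = 0.5347.

0.535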